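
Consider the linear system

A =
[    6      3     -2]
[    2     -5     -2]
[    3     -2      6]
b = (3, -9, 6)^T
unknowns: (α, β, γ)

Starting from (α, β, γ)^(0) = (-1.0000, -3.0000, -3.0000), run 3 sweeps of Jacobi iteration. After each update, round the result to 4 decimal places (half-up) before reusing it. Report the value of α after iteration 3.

-0.0444

Iteration 1:
  α = (3 - (3)·-3.0000 - (-2)·-3.0000) / (6) = 1.0000
  β = (-9 - (2)·-1.0000 - (-2)·-3.0000) / (-5) = 2.6000
  γ = (6 - (3)·-1.0000 - (-2)·-3.0000) / (6) = 0.5000
Iteration 2:
  α = (3 - (3)·2.6000 - (-2)·0.5000) / (6) = -0.6333
  β = (-9 - (2)·1.0000 - (-2)·0.5000) / (-5) = 2.0000
  γ = (6 - (3)·1.0000 - (-2)·2.6000) / (6) = 1.3667
Iteration 3:
  α = (3 - (3)·2.0000 - (-2)·1.3667) / (6) = -0.0444
  β = (-9 - (2)·-0.6333 - (-2)·1.3667) / (-5) = 1.0000
  γ = (6 - (3)·-0.6333 - (-2)·2.0000) / (6) = 1.9833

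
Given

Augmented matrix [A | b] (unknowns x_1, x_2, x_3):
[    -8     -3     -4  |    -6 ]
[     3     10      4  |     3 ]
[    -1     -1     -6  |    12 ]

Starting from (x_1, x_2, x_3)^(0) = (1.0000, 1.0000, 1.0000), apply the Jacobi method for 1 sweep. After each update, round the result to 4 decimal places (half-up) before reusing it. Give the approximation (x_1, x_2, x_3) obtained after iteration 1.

Iteration 1:
  x_1 = (-6 - (-3)·1.0000 - (-4)·1.0000) / (-8) = -0.1250
  x_2 = (3 - (3)·1.0000 - (4)·1.0000) / (10) = -0.4000
  x_3 = (12 - (-1)·1.0000 - (-1)·1.0000) / (-6) = -2.3333

(-0.1250, -0.4000, -2.3333)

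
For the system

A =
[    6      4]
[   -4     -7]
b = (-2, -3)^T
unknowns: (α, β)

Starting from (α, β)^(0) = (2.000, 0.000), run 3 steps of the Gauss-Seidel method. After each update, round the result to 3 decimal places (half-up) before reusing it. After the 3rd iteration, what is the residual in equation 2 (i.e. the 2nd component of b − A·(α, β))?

Iteration 1:
  α = (-2 - (4)·0.000) / (6) = -0.333
  β = (-3 - (-4)·-0.333) / (-7) = 0.619
Iteration 2:
  α = (-2 - (4)·0.619) / (6) = -0.746
  β = (-3 - (-4)·-0.746) / (-7) = 0.855
Iteration 3:
  α = (-2 - (4)·0.855) / (6) = -0.903
  β = (-3 - (-4)·-0.903) / (-7) = 0.945
Residual b − A·x = (-0.362, 0.003)

0.003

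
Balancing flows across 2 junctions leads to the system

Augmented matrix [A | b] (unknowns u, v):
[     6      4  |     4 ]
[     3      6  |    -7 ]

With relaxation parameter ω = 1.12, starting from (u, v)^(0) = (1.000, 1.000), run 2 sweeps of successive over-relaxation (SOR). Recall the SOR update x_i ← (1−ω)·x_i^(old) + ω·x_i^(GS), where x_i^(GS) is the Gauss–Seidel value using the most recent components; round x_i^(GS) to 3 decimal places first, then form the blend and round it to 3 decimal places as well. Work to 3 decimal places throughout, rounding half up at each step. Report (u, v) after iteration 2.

Iteration 1:
  u: GS value = (4 - (4)·1.000) / (6) = 0.000;  u ← (1−ω)·1.000 + ω·0.000 = -0.120
  v: GS value = (-7 - (3)·-0.120) / (6) = -1.107;  v ← (1−ω)·1.000 + ω·-1.107 = -1.360
Iteration 2:
  u: GS value = (4 - (4)·-1.360) / (6) = 1.573;  u ← (1−ω)·-0.120 + ω·1.573 = 1.776
  v: GS value = (-7 - (3)·1.776) / (6) = -2.055;  v ← (1−ω)·-1.360 + ω·-2.055 = -2.138

(1.776, -2.138)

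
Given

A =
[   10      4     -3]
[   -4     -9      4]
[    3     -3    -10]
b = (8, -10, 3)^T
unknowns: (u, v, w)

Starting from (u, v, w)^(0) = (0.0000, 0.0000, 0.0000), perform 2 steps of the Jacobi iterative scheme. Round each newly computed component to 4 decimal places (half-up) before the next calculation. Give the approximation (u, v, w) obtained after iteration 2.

Iteration 1:
  u = (8 - (4)·0.0000 - (-3)·0.0000) / (10) = 0.8000
  v = (-10 - (-4)·0.0000 - (4)·0.0000) / (-9) = 1.1111
  w = (3 - (3)·0.0000 - (-3)·0.0000) / (-10) = -0.3000
Iteration 2:
  u = (8 - (4)·1.1111 - (-3)·-0.3000) / (10) = 0.2656
  v = (-10 - (-4)·0.8000 - (4)·-0.3000) / (-9) = 0.6222
  w = (3 - (3)·0.8000 - (-3)·1.1111) / (-10) = -0.3933

(0.2656, 0.6222, -0.3933)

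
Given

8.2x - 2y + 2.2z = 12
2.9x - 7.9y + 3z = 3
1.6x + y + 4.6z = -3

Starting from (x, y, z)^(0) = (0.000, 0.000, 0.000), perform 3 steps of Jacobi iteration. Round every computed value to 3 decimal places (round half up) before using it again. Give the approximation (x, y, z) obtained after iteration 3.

(1.731, -0.222, -1.170)

Iteration 1:
  x = (12 - (-2)·0.000 - (2.2)·0.000) / (8.2) = 1.463
  y = (3 - (2.9)·0.000 - (3)·0.000) / (-7.9) = -0.380
  z = (-3 - (1.6)·0.000 - (1)·0.000) / (4.6) = -0.652
Iteration 2:
  x = (12 - (-2)·-0.380 - (2.2)·-0.652) / (8.2) = 1.546
  y = (3 - (2.9)·1.463 - (3)·-0.652) / (-7.9) = -0.090
  z = (-3 - (1.6)·1.463 - (1)·-0.380) / (4.6) = -1.078
Iteration 3:
  x = (12 - (-2)·-0.090 - (2.2)·-1.078) / (8.2) = 1.731
  y = (3 - (2.9)·1.546 - (3)·-1.078) / (-7.9) = -0.222
  z = (-3 - (1.6)·1.546 - (1)·-0.090) / (4.6) = -1.170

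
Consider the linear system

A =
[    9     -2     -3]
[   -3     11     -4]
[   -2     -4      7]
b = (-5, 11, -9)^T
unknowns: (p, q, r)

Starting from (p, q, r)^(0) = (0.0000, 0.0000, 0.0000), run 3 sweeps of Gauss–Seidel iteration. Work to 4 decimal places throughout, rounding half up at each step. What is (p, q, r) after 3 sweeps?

(-0.8582, 0.3234, -1.3461)

Iteration 1:
  p = (-5 - (-2)·0.0000 - (-3)·0.0000) / (9) = -0.5556
  q = (11 - (-3)·-0.5556 - (-4)·0.0000) / (11) = 0.8485
  r = (-9 - (-2)·-0.5556 - (-4)·0.8485) / (7) = -0.9596
Iteration 2:
  p = (-5 - (-2)·0.8485 - (-3)·-0.9596) / (9) = -0.6869
  q = (11 - (-3)·-0.6869 - (-4)·-0.9596) / (11) = 0.4637
  r = (-9 - (-2)·-0.6869 - (-4)·0.4637) / (7) = -1.2170
Iteration 3:
  p = (-5 - (-2)·0.4637 - (-3)·-1.2170) / (9) = -0.8582
  q = (11 - (-3)·-0.8582 - (-4)·-1.2170) / (11) = 0.3234
  r = (-9 - (-2)·-0.8582 - (-4)·0.3234) / (7) = -1.3461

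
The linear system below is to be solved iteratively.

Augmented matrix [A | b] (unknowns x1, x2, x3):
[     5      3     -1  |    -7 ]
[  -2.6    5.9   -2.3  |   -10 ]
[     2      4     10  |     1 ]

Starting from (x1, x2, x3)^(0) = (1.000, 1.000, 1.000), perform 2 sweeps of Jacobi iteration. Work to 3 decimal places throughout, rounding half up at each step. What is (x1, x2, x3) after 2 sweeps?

(-0.982, -2.683, 0.806)

Iteration 1:
  x1 = (-7 - (3)·1.000 - (-1)·1.000) / (5) = -1.800
  x2 = (-10 - (-2.6)·1.000 - (-2.3)·1.000) / (5.9) = -0.864
  x3 = (1 - (2)·1.000 - (4)·1.000) / (10) = -0.500
Iteration 2:
  x1 = (-7 - (3)·-0.864 - (-1)·-0.500) / (5) = -0.982
  x2 = (-10 - (-2.6)·-1.800 - (-2.3)·-0.500) / (5.9) = -2.683
  x3 = (1 - (2)·-1.800 - (4)·-0.864) / (10) = 0.806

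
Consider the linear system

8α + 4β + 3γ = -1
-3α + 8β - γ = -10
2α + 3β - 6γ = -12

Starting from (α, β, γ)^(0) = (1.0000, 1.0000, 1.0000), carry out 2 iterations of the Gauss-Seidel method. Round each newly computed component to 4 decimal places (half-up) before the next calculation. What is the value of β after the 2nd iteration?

-1.0300

Iteration 1:
  α = (-1 - (4)·1.0000 - (3)·1.0000) / (8) = -1.0000
  β = (-10 - (-3)·-1.0000 - (-1)·1.0000) / (8) = -1.5000
  γ = (-12 - (2)·-1.0000 - (3)·-1.5000) / (-6) = 0.9167
Iteration 2:
  α = (-1 - (4)·-1.5000 - (3)·0.9167) / (8) = 0.2812
  β = (-10 - (-3)·0.2812 - (-1)·0.9167) / (8) = -1.0300
  γ = (-12 - (2)·0.2812 - (3)·-1.0300) / (-6) = 1.5787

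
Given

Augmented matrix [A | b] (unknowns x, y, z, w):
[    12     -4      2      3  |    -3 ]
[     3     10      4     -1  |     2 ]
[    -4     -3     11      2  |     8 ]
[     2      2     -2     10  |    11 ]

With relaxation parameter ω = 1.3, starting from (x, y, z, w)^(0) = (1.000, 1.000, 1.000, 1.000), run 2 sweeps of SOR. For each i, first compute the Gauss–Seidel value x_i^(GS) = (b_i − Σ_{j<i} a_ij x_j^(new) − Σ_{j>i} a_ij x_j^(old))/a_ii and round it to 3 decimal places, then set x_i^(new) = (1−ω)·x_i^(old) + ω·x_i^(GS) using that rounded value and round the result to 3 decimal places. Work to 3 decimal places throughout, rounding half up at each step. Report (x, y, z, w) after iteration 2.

(-0.612, 0.713, 0.584, 1.148)

Iteration 1:
  x: GS value = (-3 - (-4)·1.000 - (2)·1.000 - (3)·1.000) / (12) = -0.333;  x ← (1−ω)·1.000 + ω·-0.333 = -0.733
  y: GS value = (2 - (3)·-0.733 - (4)·1.000 - (-1)·1.000) / (10) = 0.120;  y ← (1−ω)·1.000 + ω·0.120 = -0.144
  z: GS value = (8 - (-4)·-0.733 - (-3)·-0.144 - (2)·1.000) / (11) = 0.240;  z ← (1−ω)·1.000 + ω·0.240 = 0.012
  w: GS value = (11 - (2)·-0.733 - (2)·-0.144 - (-2)·0.012) / (10) = 1.278;  w ← (1−ω)·1.000 + ω·1.278 = 1.361
Iteration 2:
  x: GS value = (-3 - (-4)·-0.144 - (2)·0.012 - (3)·1.361) / (12) = -0.640;  x ← (1−ω)·-0.733 + ω·-0.640 = -0.612
  y: GS value = (2 - (3)·-0.612 - (4)·0.012 - (-1)·1.361) / (10) = 0.515;  y ← (1−ω)·-0.144 + ω·0.515 = 0.713
  z: GS value = (8 - (-4)·-0.612 - (-3)·0.713 - (2)·1.361) / (11) = 0.452;  z ← (1−ω)·0.012 + ω·0.452 = 0.584
  w: GS value = (11 - (2)·-0.612 - (2)·0.713 - (-2)·0.584) / (10) = 1.197;  w ← (1−ω)·1.361 + ω·1.197 = 1.148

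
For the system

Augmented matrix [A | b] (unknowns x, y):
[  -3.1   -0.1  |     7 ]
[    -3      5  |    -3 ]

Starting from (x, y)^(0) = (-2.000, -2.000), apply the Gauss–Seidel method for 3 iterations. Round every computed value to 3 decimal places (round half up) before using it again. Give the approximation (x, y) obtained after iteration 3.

Iteration 1:
  x = (7 - (-0.1)·-2.000) / (-3.1) = -2.194
  y = (-3 - (-3)·-2.194) / (5) = -1.916
Iteration 2:
  x = (7 - (-0.1)·-1.916) / (-3.1) = -2.196
  y = (-3 - (-3)·-2.196) / (5) = -1.918
Iteration 3:
  x = (7 - (-0.1)·-1.918) / (-3.1) = -2.196
  y = (-3 - (-3)·-2.196) / (5) = -1.918

(-2.196, -1.918)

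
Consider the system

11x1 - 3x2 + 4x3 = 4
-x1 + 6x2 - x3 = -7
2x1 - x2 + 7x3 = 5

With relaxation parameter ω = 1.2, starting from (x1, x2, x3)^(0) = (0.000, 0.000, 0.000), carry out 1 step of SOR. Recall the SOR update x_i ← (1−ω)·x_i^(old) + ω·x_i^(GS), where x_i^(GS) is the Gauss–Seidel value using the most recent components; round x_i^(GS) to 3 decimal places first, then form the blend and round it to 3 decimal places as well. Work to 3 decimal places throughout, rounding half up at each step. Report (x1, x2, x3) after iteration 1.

Iteration 1:
  x1: GS value = (4 - (-3)·0.000 - (4)·0.000) / (11) = 0.364;  x1 ← (1−ω)·0.000 + ω·0.364 = 0.437
  x2: GS value = (-7 - (-1)·0.437 - (-1)·0.000) / (6) = -1.094;  x2 ← (1−ω)·0.000 + ω·-1.094 = -1.313
  x3: GS value = (5 - (2)·0.437 - (-1)·-1.313) / (7) = 0.402;  x3 ← (1−ω)·0.000 + ω·0.402 = 0.482

(0.437, -1.313, 0.482)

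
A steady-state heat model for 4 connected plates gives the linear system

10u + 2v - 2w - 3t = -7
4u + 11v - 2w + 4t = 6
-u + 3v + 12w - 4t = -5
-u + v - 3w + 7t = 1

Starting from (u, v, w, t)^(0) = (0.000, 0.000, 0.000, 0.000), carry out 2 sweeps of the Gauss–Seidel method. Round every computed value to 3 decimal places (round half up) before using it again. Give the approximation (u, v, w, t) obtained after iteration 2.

Iteration 1:
  u = (-7 - (2)·0.000 - (-2)·0.000 - (-3)·0.000) / (10) = -0.700
  v = (6 - (4)·-0.700 - (-2)·0.000 - (4)·0.000) / (11) = 0.800
  w = (-5 - (-1)·-0.700 - (3)·0.800 - (-4)·0.000) / (12) = -0.675
  t = (1 - (-1)·-0.700 - (1)·0.800 - (-3)·-0.675) / (7) = -0.361
Iteration 2:
  u = (-7 - (2)·0.800 - (-2)·-0.675 - (-3)·-0.361) / (10) = -1.103
  v = (6 - (4)·-1.103 - (-2)·-0.675 - (4)·-0.361) / (11) = 0.955
  w = (-5 - (-1)·-1.103 - (3)·0.955 - (-4)·-0.361) / (12) = -0.868
  t = (1 - (-1)·-1.103 - (1)·0.955 - (-3)·-0.868) / (7) = -0.523

(-1.103, 0.955, -0.868, -0.523)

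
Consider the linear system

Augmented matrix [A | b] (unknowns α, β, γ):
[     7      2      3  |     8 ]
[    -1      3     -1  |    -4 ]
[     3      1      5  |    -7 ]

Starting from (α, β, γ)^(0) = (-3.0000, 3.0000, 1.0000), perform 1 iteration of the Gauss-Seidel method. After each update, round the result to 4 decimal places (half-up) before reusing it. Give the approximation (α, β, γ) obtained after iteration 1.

(-0.1429, -1.0476, -1.1047)

Iteration 1:
  α = (8 - (2)·3.0000 - (3)·1.0000) / (7) = -0.1429
  β = (-4 - (-1)·-0.1429 - (-1)·1.0000) / (3) = -1.0476
  γ = (-7 - (3)·-0.1429 - (1)·-1.0476) / (5) = -1.1047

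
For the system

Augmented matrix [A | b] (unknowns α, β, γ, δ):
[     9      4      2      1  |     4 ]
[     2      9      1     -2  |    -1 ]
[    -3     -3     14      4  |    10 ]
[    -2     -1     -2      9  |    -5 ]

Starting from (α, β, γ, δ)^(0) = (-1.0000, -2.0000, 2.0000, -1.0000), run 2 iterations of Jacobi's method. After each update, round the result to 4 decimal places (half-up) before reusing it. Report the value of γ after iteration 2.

Iteration 1:
  α = (4 - (4)·-2.0000 - (2)·2.0000 - (1)·-1.0000) / (9) = 1.0000
  β = (-1 - (2)·-1.0000 - (1)·2.0000 - (-2)·-1.0000) / (9) = -0.3333
  γ = (10 - (-3)·-1.0000 - (-3)·-2.0000 - (4)·-1.0000) / (14) = 0.3571
  δ = (-5 - (-2)·-1.0000 - (-1)·-2.0000 - (-2)·2.0000) / (9) = -0.5556
Iteration 2:
  α = (4 - (4)·-0.3333 - (2)·0.3571 - (1)·-0.5556) / (9) = 0.5750
  β = (-1 - (2)·1.0000 - (1)·0.3571 - (-2)·-0.5556) / (9) = -0.4965
  γ = (10 - (-3)·1.0000 - (-3)·-0.3333 - (4)·-0.5556) / (14) = 1.0159
  δ = (-5 - (-2)·1.0000 - (-1)·-0.3333 - (-2)·0.3571) / (9) = -0.2910

1.0159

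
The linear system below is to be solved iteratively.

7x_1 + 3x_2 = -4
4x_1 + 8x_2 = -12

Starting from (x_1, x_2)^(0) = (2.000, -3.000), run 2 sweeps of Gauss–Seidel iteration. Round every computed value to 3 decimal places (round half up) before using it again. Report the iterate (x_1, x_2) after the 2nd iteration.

(0.224, -1.612)

Iteration 1:
  x_1 = (-4 - (3)·-3.000) / (7) = 0.714
  x_2 = (-12 - (4)·0.714) / (8) = -1.857
Iteration 2:
  x_1 = (-4 - (3)·-1.857) / (7) = 0.224
  x_2 = (-12 - (4)·0.224) / (8) = -1.612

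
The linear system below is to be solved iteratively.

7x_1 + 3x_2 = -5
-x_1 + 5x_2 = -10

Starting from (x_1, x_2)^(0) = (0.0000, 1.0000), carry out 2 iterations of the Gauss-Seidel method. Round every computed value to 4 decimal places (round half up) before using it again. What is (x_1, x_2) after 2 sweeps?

Iteration 1:
  x_1 = (-5 - (3)·1.0000) / (7) = -1.1429
  x_2 = (-10 - (-1)·-1.1429) / (5) = -2.2286
Iteration 2:
  x_1 = (-5 - (3)·-2.2286) / (7) = 0.2408
  x_2 = (-10 - (-1)·0.2408) / (5) = -1.9518

(0.2408, -1.9518)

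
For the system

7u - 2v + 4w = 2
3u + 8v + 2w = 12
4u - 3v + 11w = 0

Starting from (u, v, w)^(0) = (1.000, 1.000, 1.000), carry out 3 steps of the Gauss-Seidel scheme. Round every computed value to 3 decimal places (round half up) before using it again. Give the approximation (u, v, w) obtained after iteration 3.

Iteration 1:
  u = (2 - (-2)·1.000 - (4)·1.000) / (7) = 0.000
  v = (12 - (3)·0.000 - (2)·1.000) / (8) = 1.250
  w = (0 - (4)·0.000 - (-3)·1.250) / (11) = 0.341
Iteration 2:
  u = (2 - (-2)·1.250 - (4)·0.341) / (7) = 0.448
  v = (12 - (3)·0.448 - (2)·0.341) / (8) = 1.247
  w = (0 - (4)·0.448 - (-3)·1.247) / (11) = 0.177
Iteration 3:
  u = (2 - (-2)·1.247 - (4)·0.177) / (7) = 0.541
  v = (12 - (3)·0.541 - (2)·0.177) / (8) = 1.253
  w = (0 - (4)·0.541 - (-3)·1.253) / (11) = 0.145

(0.541, 1.253, 0.145)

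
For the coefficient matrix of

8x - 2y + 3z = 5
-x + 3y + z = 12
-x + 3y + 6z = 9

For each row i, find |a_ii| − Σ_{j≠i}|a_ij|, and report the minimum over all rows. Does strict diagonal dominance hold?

row 1: |8| − (2+3) = 3
row 2: |3| − (1+1) = 1
row 3: |6| − (1+3) = 2
minimum over rows = 1 → strictly diagonally dominant (convergence guaranteed)

1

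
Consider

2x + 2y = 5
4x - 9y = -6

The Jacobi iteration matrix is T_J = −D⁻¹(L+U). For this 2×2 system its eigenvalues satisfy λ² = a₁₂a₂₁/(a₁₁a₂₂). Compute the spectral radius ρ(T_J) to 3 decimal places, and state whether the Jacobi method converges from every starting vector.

a₁₂a₂₁/(a₁₁a₂₂) = (2)·(4) / ((2)·(-9)) = -0.444444
ρ = √|-0.444444| = √0.444444 = 0.667
ρ < 1, so Jacobi converges

0.667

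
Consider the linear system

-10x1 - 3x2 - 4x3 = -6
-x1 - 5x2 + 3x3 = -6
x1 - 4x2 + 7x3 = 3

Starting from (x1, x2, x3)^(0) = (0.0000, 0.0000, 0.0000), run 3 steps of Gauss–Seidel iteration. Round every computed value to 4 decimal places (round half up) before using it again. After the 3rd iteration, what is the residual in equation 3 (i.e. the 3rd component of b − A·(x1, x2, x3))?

Iteration 1:
  x1 = (-6 - (-3)·0.0000 - (-4)·0.0000) / (-10) = 0.6000
  x2 = (-6 - (-1)·0.6000 - (3)·0.0000) / (-5) = 1.0800
  x3 = (3 - (1)·0.6000 - (-4)·1.0800) / (7) = 0.9600
Iteration 2:
  x1 = (-6 - (-3)·1.0800 - (-4)·0.9600) / (-10) = -0.1080
  x2 = (-6 - (-1)·-0.1080 - (3)·0.9600) / (-5) = 1.7976
  x3 = (3 - (1)·-0.1080 - (-4)·1.7976) / (7) = 1.4712
Iteration 3:
  x1 = (-6 - (-3)·1.7976 - (-4)·1.4712) / (-10) = -0.5278
  x2 = (-6 - (-1)·-0.5278 - (3)·1.4712) / (-5) = 2.1883
  x3 = (3 - (1)·-0.5278 - (-4)·2.1883) / (7) = 1.7544
Residual b − A·x = (2.3045, -0.8495, 0.0002)

0.0002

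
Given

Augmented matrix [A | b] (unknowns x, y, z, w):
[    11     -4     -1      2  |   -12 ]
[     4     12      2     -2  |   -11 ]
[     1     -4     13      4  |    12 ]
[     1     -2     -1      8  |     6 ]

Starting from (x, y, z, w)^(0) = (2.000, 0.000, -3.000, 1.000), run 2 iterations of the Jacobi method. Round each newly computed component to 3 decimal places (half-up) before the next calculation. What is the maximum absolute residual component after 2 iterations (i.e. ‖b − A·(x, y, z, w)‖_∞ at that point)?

1.034

Iteration 1:
  x = (-12 - (-4)·0.000 - (-1)·-3.000 - (2)·1.000) / (11) = -1.545
  y = (-11 - (4)·2.000 - (2)·-3.000 - (-2)·1.000) / (12) = -0.917
  z = (12 - (1)·2.000 - (-4)·0.000 - (4)·1.000) / (13) = 0.462
  w = (6 - (1)·2.000 - (-2)·0.000 - (-1)·-3.000) / (8) = 0.125
Iteration 2:
  x = (-12 - (-4)·-0.917 - (-1)·0.462 - (2)·0.125) / (11) = -1.405
  y = (-11 - (4)·-1.545 - (2)·0.462 - (-2)·0.125) / (12) = -0.458
  z = (12 - (1)·-1.545 - (-4)·-0.917 - (4)·0.125) / (13) = 0.721
  w = (6 - (1)·-1.545 - (-2)·-0.917 - (-1)·0.462) / (8) = 0.772
Residual b − A·x = (0.800, 0.218, -0.888, 1.034); ∞-norm = 1.034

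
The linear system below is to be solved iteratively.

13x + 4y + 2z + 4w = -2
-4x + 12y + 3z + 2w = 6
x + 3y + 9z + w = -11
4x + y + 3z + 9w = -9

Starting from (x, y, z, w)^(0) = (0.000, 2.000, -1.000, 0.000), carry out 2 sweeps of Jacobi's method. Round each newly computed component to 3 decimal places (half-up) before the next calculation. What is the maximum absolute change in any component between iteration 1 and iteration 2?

0.795

Iteration 1:
  x = (-2 - (4)·2.000 - (2)·-1.000 - (4)·0.000) / (13) = -0.615
  y = (6 - (-4)·0.000 - (3)·-1.000 - (2)·0.000) / (12) = 0.750
  z = (-11 - (1)·0.000 - (3)·2.000 - (1)·0.000) / (9) = -1.889
  w = (-9 - (4)·0.000 - (1)·2.000 - (3)·-1.000) / (9) = -0.889
Iteration 2:
  x = (-2 - (4)·0.750 - (2)·-1.889 - (4)·-0.889) / (13) = 0.180
  y = (6 - (-4)·-0.615 - (3)·-1.889 - (2)·-0.889) / (12) = 0.915
  z = (-11 - (1)·-0.615 - (3)·0.750 - (1)·-0.889) / (9) = -1.305
  w = (-9 - (4)·-0.615 - (1)·0.750 - (3)·-1.889) / (9) = -0.180
Change: (0.795, 0.165, 0.584, 0.709) → max |·| = 0.795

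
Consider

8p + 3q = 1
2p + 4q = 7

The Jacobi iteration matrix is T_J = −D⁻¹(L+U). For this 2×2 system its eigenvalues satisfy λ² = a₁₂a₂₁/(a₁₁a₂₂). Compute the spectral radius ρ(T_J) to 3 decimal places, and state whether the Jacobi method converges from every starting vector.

0.433

a₁₂a₂₁/(a₁₁a₂₂) = (3)·(2) / ((8)·(4)) = 0.187500
ρ = √|0.187500| = √0.187500 = 0.433
ρ < 1, so Jacobi converges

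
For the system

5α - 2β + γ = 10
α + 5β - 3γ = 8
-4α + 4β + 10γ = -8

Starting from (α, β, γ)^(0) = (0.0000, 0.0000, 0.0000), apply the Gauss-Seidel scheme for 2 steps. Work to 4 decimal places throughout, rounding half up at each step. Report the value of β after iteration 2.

0.7968

Iteration 1:
  α = (10 - (-2)·0.0000 - (1)·0.0000) / (5) = 2.0000
  β = (8 - (1)·2.0000 - (-3)·0.0000) / (5) = 1.2000
  γ = (-8 - (-4)·2.0000 - (4)·1.2000) / (10) = -0.4800
Iteration 2:
  α = (10 - (-2)·1.2000 - (1)·-0.4800) / (5) = 2.5760
  β = (8 - (1)·2.5760 - (-3)·-0.4800) / (5) = 0.7968
  γ = (-8 - (-4)·2.5760 - (4)·0.7968) / (10) = -0.0883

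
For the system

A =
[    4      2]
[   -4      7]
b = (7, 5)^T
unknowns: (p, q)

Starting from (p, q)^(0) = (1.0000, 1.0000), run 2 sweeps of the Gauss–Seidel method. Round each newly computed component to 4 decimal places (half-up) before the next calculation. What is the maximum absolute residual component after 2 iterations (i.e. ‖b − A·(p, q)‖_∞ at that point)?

0.2450

Iteration 1:
  p = (7 - (2)·1.0000) / (4) = 1.2500
  q = (5 - (-4)·1.2500) / (7) = 1.4286
Iteration 2:
  p = (7 - (2)·1.4286) / (4) = 1.0357
  q = (5 - (-4)·1.0357) / (7) = 1.3061
Residual b − A·x = (0.2450, 0.0001); ∞-norm = 0.2450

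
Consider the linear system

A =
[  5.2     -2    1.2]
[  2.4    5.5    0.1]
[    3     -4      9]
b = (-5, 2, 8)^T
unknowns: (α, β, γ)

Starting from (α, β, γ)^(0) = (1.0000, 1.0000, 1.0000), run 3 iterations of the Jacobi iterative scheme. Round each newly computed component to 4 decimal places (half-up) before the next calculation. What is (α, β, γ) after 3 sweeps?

(-0.9510, 0.8789, 1.6082)

Iteration 1:
  α = (-5 - (-2)·1.0000 - (1.2)·1.0000) / (5.2) = -0.8077
  β = (2 - (2.4)·1.0000 - (0.1)·1.0000) / (5.5) = -0.0909
  γ = (8 - (3)·1.0000 - (-4)·1.0000) / (9) = 1.0000
Iteration 2:
  α = (-5 - (-2)·-0.0909 - (1.2)·1.0000) / (5.2) = -1.2273
  β = (2 - (2.4)·-0.8077 - (0.1)·1.0000) / (5.5) = 0.6979
  γ = (8 - (3)·-0.8077 - (-4)·-0.0909) / (9) = 1.1177
Iteration 3:
  α = (-5 - (-2)·0.6979 - (1.2)·1.1177) / (5.2) = -0.9510
  β = (2 - (2.4)·-1.2273 - (0.1)·1.1177) / (5.5) = 0.8789
  γ = (8 - (3)·-1.2273 - (-4)·0.6979) / (9) = 1.6082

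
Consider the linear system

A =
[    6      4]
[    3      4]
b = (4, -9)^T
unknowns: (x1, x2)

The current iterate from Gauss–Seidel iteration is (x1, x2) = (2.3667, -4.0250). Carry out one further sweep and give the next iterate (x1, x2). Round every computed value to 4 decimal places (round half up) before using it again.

One sweep:
  x1 = (4 - (4)·-4.0250) / (6) = 3.3500
  x2 = (-9 - (3)·3.3500) / (4) = -4.7625

(3.3500, -4.7625)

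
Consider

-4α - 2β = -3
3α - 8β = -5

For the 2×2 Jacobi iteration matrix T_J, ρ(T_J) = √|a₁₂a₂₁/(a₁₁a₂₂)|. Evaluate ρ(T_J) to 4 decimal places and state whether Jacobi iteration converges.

a₁₂a₂₁/(a₁₁a₂₂) = (-2)·(3) / ((-4)·(-8)) = -0.187500
ρ = √|-0.187500| = √0.187500 = 0.4330
ρ < 1, so Jacobi converges

0.4330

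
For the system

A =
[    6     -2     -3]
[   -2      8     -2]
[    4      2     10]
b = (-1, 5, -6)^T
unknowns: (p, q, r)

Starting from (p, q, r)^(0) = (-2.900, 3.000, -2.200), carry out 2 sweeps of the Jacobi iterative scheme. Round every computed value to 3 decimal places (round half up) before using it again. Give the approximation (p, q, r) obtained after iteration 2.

Iteration 1:
  p = (-1 - (-2)·3.000 - (-3)·-2.200) / (6) = -0.267
  q = (5 - (-2)·-2.900 - (-2)·-2.200) / (8) = -0.650
  r = (-6 - (4)·-2.900 - (2)·3.000) / (10) = -0.040
Iteration 2:
  p = (-1 - (-2)·-0.650 - (-3)·-0.040) / (6) = -0.403
  q = (5 - (-2)·-0.267 - (-2)·-0.040) / (8) = 0.548
  r = (-6 - (4)·-0.267 - (2)·-0.650) / (10) = -0.363

(-0.403, 0.548, -0.363)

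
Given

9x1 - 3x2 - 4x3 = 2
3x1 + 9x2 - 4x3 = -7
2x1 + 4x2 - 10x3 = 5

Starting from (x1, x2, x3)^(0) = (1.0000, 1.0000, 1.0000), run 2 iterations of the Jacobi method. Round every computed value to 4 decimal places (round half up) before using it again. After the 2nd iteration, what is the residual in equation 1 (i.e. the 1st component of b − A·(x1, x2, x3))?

Iteration 1:
  x1 = (2 - (-3)·1.0000 - (-4)·1.0000) / (9) = 1.0000
  x2 = (-7 - (3)·1.0000 - (-4)·1.0000) / (9) = -0.6667
  x3 = (5 - (2)·1.0000 - (4)·1.0000) / (-10) = 0.1000
Iteration 2:
  x1 = (2 - (-3)·-0.6667 - (-4)·0.1000) / (9) = 0.0444
  x2 = (-7 - (3)·1.0000 - (-4)·0.1000) / (9) = -1.0667
  x3 = (5 - (2)·1.0000 - (4)·-0.6667) / (-10) = -0.5667
Residual b − A·x = (-3.8665, 0.2003, 3.5110)

-3.8665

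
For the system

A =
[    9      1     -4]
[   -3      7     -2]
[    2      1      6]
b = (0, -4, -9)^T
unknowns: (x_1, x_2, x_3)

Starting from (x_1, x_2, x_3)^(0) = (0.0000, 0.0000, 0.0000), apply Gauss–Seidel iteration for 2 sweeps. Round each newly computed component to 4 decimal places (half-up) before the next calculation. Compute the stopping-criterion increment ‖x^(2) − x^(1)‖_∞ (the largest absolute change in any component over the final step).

0.6418

Iteration 1:
  x_1 = (0 - (1)·0.0000 - (-4)·0.0000) / (9) = 0.0000
  x_2 = (-4 - (-3)·0.0000 - (-2)·0.0000) / (7) = -0.5714
  x_3 = (-9 - (2)·0.0000 - (1)·-0.5714) / (6) = -1.4048
Iteration 2:
  x_1 = (0 - (1)·-0.5714 - (-4)·-1.4048) / (9) = -0.5609
  x_2 = (-4 - (-3)·-0.5609 - (-2)·-1.4048) / (7) = -1.2132
  x_3 = (-9 - (2)·-0.5609 - (1)·-1.2132) / (6) = -1.1108
Change: (-0.5609, -0.6418, 0.2940) → max |·| = 0.6418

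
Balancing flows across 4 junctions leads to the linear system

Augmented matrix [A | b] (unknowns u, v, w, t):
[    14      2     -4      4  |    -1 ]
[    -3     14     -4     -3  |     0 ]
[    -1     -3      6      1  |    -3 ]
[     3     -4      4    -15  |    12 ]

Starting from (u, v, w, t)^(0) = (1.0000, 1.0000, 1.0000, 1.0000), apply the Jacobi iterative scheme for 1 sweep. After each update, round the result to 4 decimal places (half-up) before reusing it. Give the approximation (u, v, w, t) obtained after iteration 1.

Iteration 1:
  u = (-1 - (2)·1.0000 - (-4)·1.0000 - (4)·1.0000) / (14) = -0.2143
  v = (0 - (-3)·1.0000 - (-4)·1.0000 - (-3)·1.0000) / (14) = 0.7143
  w = (-3 - (-1)·1.0000 - (-3)·1.0000 - (1)·1.0000) / (6) = 0.0000
  t = (12 - (3)·1.0000 - (-4)·1.0000 - (4)·1.0000) / (-15) = -0.6000

(-0.2143, 0.7143, 0.0000, -0.6000)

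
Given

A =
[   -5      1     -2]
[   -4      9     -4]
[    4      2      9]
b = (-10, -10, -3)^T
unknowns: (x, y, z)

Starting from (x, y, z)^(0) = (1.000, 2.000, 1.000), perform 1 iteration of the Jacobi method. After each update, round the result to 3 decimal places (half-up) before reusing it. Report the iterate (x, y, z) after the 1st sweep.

(2.000, -0.222, -1.222)

Iteration 1:
  x = (-10 - (1)·2.000 - (-2)·1.000) / (-5) = 2.000
  y = (-10 - (-4)·1.000 - (-4)·1.000) / (9) = -0.222
  z = (-3 - (4)·1.000 - (2)·2.000) / (9) = -1.222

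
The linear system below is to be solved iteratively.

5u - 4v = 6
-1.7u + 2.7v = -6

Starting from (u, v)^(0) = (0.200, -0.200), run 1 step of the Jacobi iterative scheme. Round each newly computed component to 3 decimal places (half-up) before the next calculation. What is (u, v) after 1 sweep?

(1.040, -2.096)

Iteration 1:
  u = (6 - (-4)·-0.200) / (5) = 1.040
  v = (-6 - (-1.7)·0.200) / (2.7) = -2.096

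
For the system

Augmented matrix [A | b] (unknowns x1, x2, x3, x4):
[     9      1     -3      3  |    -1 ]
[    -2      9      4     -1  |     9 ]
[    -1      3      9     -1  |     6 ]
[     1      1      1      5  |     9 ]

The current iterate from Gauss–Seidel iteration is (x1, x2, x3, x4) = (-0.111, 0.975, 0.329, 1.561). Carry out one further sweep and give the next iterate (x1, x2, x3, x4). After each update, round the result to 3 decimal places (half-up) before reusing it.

(-0.630, 0.887, 0.474, 1.654)

One sweep:
  x1 = (-1 - (1)·0.975 - (-3)·0.329 - (3)·1.561) / (9) = -0.630
  x2 = (9 - (-2)·-0.630 - (4)·0.329 - (-1)·1.561) / (9) = 0.887
  x3 = (6 - (-1)·-0.630 - (3)·0.887 - (-1)·1.561) / (9) = 0.474
  x4 = (9 - (1)·-0.630 - (1)·0.887 - (1)·0.474) / (5) = 1.654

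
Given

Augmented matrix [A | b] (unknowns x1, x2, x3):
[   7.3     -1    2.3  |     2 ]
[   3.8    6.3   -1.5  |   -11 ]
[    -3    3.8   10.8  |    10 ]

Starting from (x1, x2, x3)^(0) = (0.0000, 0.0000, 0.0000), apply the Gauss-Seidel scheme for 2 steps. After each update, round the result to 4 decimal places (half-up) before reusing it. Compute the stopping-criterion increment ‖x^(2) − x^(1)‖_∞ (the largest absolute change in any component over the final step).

Iteration 1:
  x1 = (2 - (-1)·0.0000 - (2.3)·0.0000) / (7.3) = 0.2740
  x2 = (-11 - (3.8)·0.2740 - (-1.5)·0.0000) / (6.3) = -1.9113
  x3 = (10 - (-3)·0.2740 - (3.8)·-1.9113) / (10.8) = 1.6745
Iteration 2:
  x1 = (2 - (-1)·-1.9113 - (2.3)·1.6745) / (7.3) = -0.5154
  x2 = (-11 - (3.8)·-0.5154 - (-1.5)·1.6745) / (6.3) = -1.0365
  x3 = (10 - (-3)·-0.5154 - (3.8)·-1.0365) / (10.8) = 1.1475
Change: (-0.7894, 0.8748, -0.5270) → max |·| = 0.8748

0.8748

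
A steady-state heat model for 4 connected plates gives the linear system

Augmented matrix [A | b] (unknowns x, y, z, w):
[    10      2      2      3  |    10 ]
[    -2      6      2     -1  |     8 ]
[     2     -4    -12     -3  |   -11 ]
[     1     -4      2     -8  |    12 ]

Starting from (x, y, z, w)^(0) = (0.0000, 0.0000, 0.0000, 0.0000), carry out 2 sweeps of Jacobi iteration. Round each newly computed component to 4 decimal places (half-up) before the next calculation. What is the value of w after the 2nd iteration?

Iteration 1:
  x = (10 - (2)·0.0000 - (2)·0.0000 - (3)·0.0000) / (10) = 1.0000
  y = (8 - (-2)·0.0000 - (2)·0.0000 - (-1)·0.0000) / (6) = 1.3333
  z = (-11 - (2)·0.0000 - (-4)·0.0000 - (-3)·0.0000) / (-12) = 0.9167
  w = (12 - (1)·0.0000 - (-4)·0.0000 - (2)·0.0000) / (-8) = -1.5000
Iteration 2:
  x = (10 - (2)·1.3333 - (2)·0.9167 - (3)·-1.5000) / (10) = 1.0000
  y = (8 - (-2)·1.0000 - (2)·0.9167 - (-1)·-1.5000) / (6) = 1.1111
  z = (-11 - (2)·1.0000 - (-4)·1.3333 - (-3)·-1.5000) / (-12) = 1.0139
  w = (12 - (1)·1.0000 - (-4)·1.3333 - (2)·0.9167) / (-8) = -1.8125

-1.8125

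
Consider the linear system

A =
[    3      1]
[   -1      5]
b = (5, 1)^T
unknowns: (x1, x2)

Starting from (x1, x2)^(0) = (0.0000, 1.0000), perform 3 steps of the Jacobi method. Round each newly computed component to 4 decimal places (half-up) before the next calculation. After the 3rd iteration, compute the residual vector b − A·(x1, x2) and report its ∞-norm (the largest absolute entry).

0.0889

Iteration 1:
  x1 = (5 - (1)·1.0000) / (3) = 1.3333
  x2 = (1 - (-1)·0.0000) / (5) = 0.2000
Iteration 2:
  x1 = (5 - (1)·0.2000) / (3) = 1.6000
  x2 = (1 - (-1)·1.3333) / (5) = 0.4667
Iteration 3:
  x1 = (5 - (1)·0.4667) / (3) = 1.5111
  x2 = (1 - (-1)·1.6000) / (5) = 0.5200
Residual b − A·x = (-0.0533, -0.0889); ∞-norm = 0.0889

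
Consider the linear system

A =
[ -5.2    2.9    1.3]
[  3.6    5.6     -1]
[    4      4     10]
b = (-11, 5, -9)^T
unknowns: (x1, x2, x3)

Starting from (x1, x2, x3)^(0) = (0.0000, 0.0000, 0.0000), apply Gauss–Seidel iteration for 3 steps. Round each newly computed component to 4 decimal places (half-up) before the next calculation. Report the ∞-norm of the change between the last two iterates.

Iteration 1:
  x1 = (-11 - (2.9)·0.0000 - (1.3)·0.0000) / (-5.2) = 2.1154
  x2 = (5 - (3.6)·2.1154 - (-1)·0.0000) / (5.6) = -0.4670
  x3 = (-9 - (4)·2.1154 - (4)·-0.4670) / (10) = -1.5594
Iteration 2:
  x1 = (-11 - (2.9)·-0.4670 - (1.3)·-1.5594) / (-5.2) = 1.4651
  x2 = (5 - (3.6)·1.4651 - (-1)·-1.5594) / (5.6) = -0.3275
  x3 = (-9 - (4)·1.4651 - (4)·-0.3275) / (10) = -1.3550
Iteration 3:
  x1 = (-11 - (2.9)·-0.3275 - (1.3)·-1.3550) / (-5.2) = 1.5940
  x2 = (5 - (3.6)·1.5940 - (-1)·-1.3550) / (5.6) = -0.3738
  x3 = (-9 - (4)·1.5940 - (4)·-0.3738) / (10) = -1.3881
Change: (0.1289, -0.0463, -0.0331) → max |·| = 0.1289

0.1289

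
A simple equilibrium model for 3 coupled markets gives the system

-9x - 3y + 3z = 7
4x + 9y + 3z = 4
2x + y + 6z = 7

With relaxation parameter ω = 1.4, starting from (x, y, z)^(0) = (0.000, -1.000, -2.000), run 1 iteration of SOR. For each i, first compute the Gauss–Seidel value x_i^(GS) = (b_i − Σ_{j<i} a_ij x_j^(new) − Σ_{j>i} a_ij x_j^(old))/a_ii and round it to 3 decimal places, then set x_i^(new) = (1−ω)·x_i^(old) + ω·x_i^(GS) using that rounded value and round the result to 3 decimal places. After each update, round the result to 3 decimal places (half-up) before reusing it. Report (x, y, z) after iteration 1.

Iteration 1:
  x: GS value = (7 - (-3)·-1.000 - (3)·-2.000) / (-9) = -1.111;  x ← (1−ω)·0.000 + ω·-1.111 = -1.555
  y: GS value = (4 - (4)·-1.555 - (3)·-2.000) / (9) = 1.802;  y ← (1−ω)·-1.000 + ω·1.802 = 2.923
  z: GS value = (7 - (2)·-1.555 - (1)·2.923) / (6) = 1.198;  z ← (1−ω)·-2.000 + ω·1.198 = 2.477

(-1.555, 2.923, 2.477)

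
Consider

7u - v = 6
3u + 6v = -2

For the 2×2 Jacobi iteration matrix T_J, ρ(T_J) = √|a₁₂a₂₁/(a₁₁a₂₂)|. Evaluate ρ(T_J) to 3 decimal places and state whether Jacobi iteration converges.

a₁₂a₂₁/(a₁₁a₂₂) = (-1)·(3) / ((7)·(6)) = -0.071429
ρ = √|-0.071429| = √0.071429 = 0.267
ρ < 1, so Jacobi converges

0.267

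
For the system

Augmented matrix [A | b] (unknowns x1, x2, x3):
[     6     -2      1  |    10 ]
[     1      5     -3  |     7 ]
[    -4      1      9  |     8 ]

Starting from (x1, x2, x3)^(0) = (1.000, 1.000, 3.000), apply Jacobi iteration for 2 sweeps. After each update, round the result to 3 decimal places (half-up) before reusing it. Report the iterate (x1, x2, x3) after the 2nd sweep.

(2.463, 1.833, 1.222)

Iteration 1:
  x1 = (10 - (-2)·1.000 - (1)·3.000) / (6) = 1.500
  x2 = (7 - (1)·1.000 - (-3)·3.000) / (5) = 3.000
  x3 = (8 - (-4)·1.000 - (1)·1.000) / (9) = 1.222
Iteration 2:
  x1 = (10 - (-2)·3.000 - (1)·1.222) / (6) = 2.463
  x2 = (7 - (1)·1.500 - (-3)·1.222) / (5) = 1.833
  x3 = (8 - (-4)·1.500 - (1)·3.000) / (9) = 1.222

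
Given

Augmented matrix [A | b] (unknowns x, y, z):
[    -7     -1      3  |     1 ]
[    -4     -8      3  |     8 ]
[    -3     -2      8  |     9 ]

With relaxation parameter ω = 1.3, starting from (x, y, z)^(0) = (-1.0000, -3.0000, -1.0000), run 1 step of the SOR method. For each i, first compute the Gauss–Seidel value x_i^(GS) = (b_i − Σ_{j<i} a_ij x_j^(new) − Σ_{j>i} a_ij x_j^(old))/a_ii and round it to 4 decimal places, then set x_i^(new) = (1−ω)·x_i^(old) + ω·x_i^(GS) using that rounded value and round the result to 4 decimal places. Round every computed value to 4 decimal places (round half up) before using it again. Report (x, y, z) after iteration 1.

(0.1142, -0.9617, 1.5056)

Iteration 1:
  x: GS value = (1 - (-1)·-3.0000 - (3)·-1.0000) / (-7) = -0.1429;  x ← (1−ω)·-1.0000 + ω·-0.1429 = 0.1142
  y: GS value = (8 - (-4)·0.1142 - (3)·-1.0000) / (-8) = -1.4321;  y ← (1−ω)·-3.0000 + ω·-1.4321 = -0.9617
  z: GS value = (9 - (-3)·0.1142 - (-2)·-0.9617) / (8) = 0.9274;  z ← (1−ω)·-1.0000 + ω·0.9274 = 1.5056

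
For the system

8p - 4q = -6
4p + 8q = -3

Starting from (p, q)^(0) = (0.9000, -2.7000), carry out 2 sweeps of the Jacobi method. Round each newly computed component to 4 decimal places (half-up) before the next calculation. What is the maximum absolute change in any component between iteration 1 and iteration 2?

1.5000

Iteration 1:
  p = (-6 - (-4)·-2.7000) / (8) = -2.1000
  q = (-3 - (4)·0.9000) / (8) = -0.8250
Iteration 2:
  p = (-6 - (-4)·-0.8250) / (8) = -1.1625
  q = (-3 - (4)·-2.1000) / (8) = 0.6750
Change: (0.9375, 1.5000) → max |·| = 1.5000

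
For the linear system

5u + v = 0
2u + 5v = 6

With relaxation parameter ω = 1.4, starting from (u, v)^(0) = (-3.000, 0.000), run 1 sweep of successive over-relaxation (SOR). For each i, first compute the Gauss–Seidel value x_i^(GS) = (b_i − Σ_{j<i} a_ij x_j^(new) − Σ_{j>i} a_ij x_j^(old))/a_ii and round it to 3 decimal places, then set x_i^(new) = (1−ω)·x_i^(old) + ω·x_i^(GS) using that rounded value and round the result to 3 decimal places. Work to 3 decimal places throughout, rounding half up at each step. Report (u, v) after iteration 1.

(1.200, 1.008)

Iteration 1:
  u: GS value = (0 - (1)·0.000) / (5) = 0.000;  u ← (1−ω)·-3.000 + ω·0.000 = 1.200
  v: GS value = (6 - (2)·1.200) / (5) = 0.720;  v ← (1−ω)·0.000 + ω·0.720 = 1.008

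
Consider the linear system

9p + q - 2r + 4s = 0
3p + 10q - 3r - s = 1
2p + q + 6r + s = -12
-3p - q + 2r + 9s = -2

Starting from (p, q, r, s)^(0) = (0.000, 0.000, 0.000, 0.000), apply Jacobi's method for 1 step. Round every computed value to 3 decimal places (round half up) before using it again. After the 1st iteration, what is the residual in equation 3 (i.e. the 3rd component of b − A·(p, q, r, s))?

Iteration 1:
  p = (0 - (1)·0.000 - (-2)·0.000 - (4)·0.000) / (9) = 0.000
  q = (1 - (3)·0.000 - (-3)·0.000 - (-1)·0.000) / (10) = 0.100
  r = (-12 - (2)·0.000 - (1)·0.000 - (1)·0.000) / (6) = -2.000
  s = (-2 - (-3)·0.000 - (-1)·0.000 - (2)·0.000) / (9) = -0.222
Residual b − A·x = (-3.212, -6.222, 0.122, 4.098)

0.122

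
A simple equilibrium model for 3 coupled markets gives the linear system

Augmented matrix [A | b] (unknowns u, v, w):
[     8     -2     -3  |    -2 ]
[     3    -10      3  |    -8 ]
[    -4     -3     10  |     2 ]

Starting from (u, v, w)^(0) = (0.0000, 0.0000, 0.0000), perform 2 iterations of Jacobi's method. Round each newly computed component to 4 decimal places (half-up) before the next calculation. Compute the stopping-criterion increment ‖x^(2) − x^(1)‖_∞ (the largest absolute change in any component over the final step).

0.2750

Iteration 1:
  u = (-2 - (-2)·0.0000 - (-3)·0.0000) / (8) = -0.2500
  v = (-8 - (3)·0.0000 - (3)·0.0000) / (-10) = 0.8000
  w = (2 - (-4)·0.0000 - (-3)·0.0000) / (10) = 0.2000
Iteration 2:
  u = (-2 - (-2)·0.8000 - (-3)·0.2000) / (8) = 0.0250
  v = (-8 - (3)·-0.2500 - (3)·0.2000) / (-10) = 0.7850
  w = (2 - (-4)·-0.2500 - (-3)·0.8000) / (10) = 0.3400
Change: (0.2750, -0.0150, 0.1400) → max |·| = 0.2750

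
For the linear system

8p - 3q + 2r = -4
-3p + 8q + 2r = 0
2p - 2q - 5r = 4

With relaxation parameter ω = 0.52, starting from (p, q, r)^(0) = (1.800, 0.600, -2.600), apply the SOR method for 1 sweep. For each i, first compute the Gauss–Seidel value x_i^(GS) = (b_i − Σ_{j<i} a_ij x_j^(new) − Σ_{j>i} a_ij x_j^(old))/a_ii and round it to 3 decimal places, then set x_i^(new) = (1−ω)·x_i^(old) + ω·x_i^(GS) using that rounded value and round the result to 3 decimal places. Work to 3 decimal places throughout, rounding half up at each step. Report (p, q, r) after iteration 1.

(1.059, 0.832, -1.617)

Iteration 1:
  p: GS value = (-4 - (-3)·0.600 - (2)·-2.600) / (8) = 0.375;  p ← (1−ω)·1.800 + ω·0.375 = 1.059
  q: GS value = (0 - (-3)·1.059 - (2)·-2.600) / (8) = 1.047;  q ← (1−ω)·0.600 + ω·1.047 = 0.832
  r: GS value = (4 - (2)·1.059 - (-2)·0.832) / (-5) = -0.709;  r ← (1−ω)·-2.600 + ω·-0.709 = -1.617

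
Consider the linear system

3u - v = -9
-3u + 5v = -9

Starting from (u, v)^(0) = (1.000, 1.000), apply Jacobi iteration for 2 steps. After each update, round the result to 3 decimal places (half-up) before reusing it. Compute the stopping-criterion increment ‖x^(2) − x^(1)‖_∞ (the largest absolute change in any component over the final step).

Iteration 1:
  u = (-9 - (-1)·1.000) / (3) = -2.667
  v = (-9 - (-3)·1.000) / (5) = -1.200
Iteration 2:
  u = (-9 - (-1)·-1.200) / (3) = -3.400
  v = (-9 - (-3)·-2.667) / (5) = -3.400
Change: (-0.733, -2.200) → max |·| = 2.200

2.200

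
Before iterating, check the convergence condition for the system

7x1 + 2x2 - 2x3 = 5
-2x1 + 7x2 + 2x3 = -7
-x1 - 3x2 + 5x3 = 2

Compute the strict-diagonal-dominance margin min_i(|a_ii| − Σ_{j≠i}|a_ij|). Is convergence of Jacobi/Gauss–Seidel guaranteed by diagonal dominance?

row 1: |7| − (2+2) = 3
row 2: |7| − (2+2) = 3
row 3: |5| − (1+3) = 1
minimum over rows = 1 → strictly diagonally dominant (convergence guaranteed)

1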